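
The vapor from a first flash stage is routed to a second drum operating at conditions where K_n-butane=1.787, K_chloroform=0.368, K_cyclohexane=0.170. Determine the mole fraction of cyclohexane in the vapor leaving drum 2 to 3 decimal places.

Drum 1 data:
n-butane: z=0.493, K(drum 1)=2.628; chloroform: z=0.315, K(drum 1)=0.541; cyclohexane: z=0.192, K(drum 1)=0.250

Drum 1:
Let ψ₁ = V/F and solve Σ zᵢ(Kᵢ−1)/(1+ψ₁(Kᵢ−1)) = 0.
Check two-phase: ΣzᵢKᵢ = 1.514 > 1 and Σzᵢ/Kᵢ = 1.538 > 1, so g(0) = 0.514 > 0 and g(1) = -0.538 < 0.
Newton iteration, ψ₁⁰ = 0.49:
  ψ₁ = 0.490: g = 0.0322, g' = -0.785 → ψ₁ = 0.531
Converged at ψ₁ = 0.531.
Drum-1 compositions:
  n-butane: x = 0.264, y = 0.695
  chloroform: x = 0.417, y = 0.225
  cyclohexane: x = 0.319, y = 0.080
Drum-2 feed = drum-1 vapor: z₂ = (0.6949, 0.2253, 0.0798).
Drum 2:
Material balance + equilibrium reduce to Σ zᵢ(Kᵢ−1)/(1+ψ₂(Kᵢ−1)) = 0.
Feasibility: ΣzᵢKᵢ = 1.338, Σzᵢ/Kᵢ = 1.470 — both > 1, two phases present.
Newton–Raphson from ψ₂ = 0.4:
  ψ₂ = 0.400: g = 0.1262, g' = -0.533 → ψ₂ = 0.637
  ψ₂ = 0.637: g = -0.0144, g' = -0.690 → ψ₂ = 0.616
  ψ₂ = 0.616: g = -0.0003, g' = -0.666 → ψ₂ = 0.615
Converged at ψ₂ = 0.615.
  n-butane: x = 0.468, y = 0.837
  chloroform: x = 0.369, y = 0.136
  cyclohexane: x = 0.163, y = 0.028

y_cyclohexane (drum 2) = 0.028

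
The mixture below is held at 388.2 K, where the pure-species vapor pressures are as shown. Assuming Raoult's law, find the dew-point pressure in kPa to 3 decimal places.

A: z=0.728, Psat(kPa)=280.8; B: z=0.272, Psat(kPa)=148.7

At the dew point ψ → 1, so Σzᵢ/Kᵢ = 1 with Kᵢ = Pᵢˢᵃᵗ/P ⇒ 1/P = Σzᵢ/Pᵢˢᵃᵗ.
1/P = 0.728/280.8 + 0.272/148.7 = 0.004422 ⇒ P = 226.153 kPa

Pdew = 226.153 kPa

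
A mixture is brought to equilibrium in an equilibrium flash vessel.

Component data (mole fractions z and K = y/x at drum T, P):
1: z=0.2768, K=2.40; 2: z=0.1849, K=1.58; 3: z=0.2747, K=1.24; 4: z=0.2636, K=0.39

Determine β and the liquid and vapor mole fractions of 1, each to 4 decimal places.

β = 0.7949, x_1 = 0.1310, y_1 = 0.3144

Let β = V/F and solve Σ zᵢ(Kᵢ−1)/(1+β(Kᵢ−1)) = 0.
g(0) = ΣzᵢKᵢ − 1 = 0.3999 and g(1) = 1 − Σzᵢ/Kᵢ = -0.1298, so a root lies in (0, 1).
Newton iteration, β⁰ = 0.5:
  β = 0.5000: g = 0.13859, g' = -0.4408 → β = 0.8144
  β = 0.8144: g = -0.01049, g' = -0.5456 → β = 0.7952
  β = 0.7952: g = -0.00014, g' = -0.5317 → β = 0.7949
Converged at β = 0.7949.
Compositions from xᵢ = zᵢ/(1+β(Kᵢ−1)), yᵢ = Kᵢxᵢ:
  1: x = 0.1310, y = 0.3144
  2: x = 0.1266, y = 0.2000
  3: x = 0.2307, y = 0.2861
  4: x = 0.5118, y = 0.1996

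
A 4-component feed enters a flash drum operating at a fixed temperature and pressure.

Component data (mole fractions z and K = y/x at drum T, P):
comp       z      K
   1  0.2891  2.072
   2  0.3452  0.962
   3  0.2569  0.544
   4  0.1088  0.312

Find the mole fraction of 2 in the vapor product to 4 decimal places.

Newton–Raphson from ψ = 0.67:
  ψ = 0.6700: g = -0.14064, g' = -0.4011 → ψ = 0.3193
  ψ = 0.3193: g = -0.01544, g' = -0.3427 → ψ = 0.2743
  ψ = 0.2743: g = 0.00009, g' = -0.3469 → ψ = 0.2745
Converged at ψ = 0.2745.
Compositions from xᵢ = zᵢ/(1+ψ(Kᵢ−1)), yᵢ = Kᵢxᵢ:
  1: x = 0.2234, y = 0.4628
  2: x = 0.3488, y = 0.3356
  3: x = 0.2937, y = 0.1598
  4: x = 0.1341, y = 0.0418

y_2 = 0.3356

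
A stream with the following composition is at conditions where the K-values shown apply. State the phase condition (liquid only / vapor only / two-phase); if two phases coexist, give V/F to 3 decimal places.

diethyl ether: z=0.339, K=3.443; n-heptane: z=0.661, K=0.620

ΣzᵢKᵢ = 1.577; Σzᵢ/Kᵢ = 1.165.
Both exceed 1, so a two-phase solution exists.
Let ψ = V/F and solve Σ zᵢ(Kᵢ−1)/(1+ψ(Kᵢ−1)) = 0.
Binary case is linear: z₁(K₁−1)(1+ψ(K₂−1)) + z₂(K₂−1)(1+ψ(K₁−1)) = 0
⇒ ψ = [z₁(K₁−1)+z₂(K₂−1)] / [−(K₁−1)(K₂−1)] = 0.5770/0.9283 = 0.622

two-phase, V/F = 0.622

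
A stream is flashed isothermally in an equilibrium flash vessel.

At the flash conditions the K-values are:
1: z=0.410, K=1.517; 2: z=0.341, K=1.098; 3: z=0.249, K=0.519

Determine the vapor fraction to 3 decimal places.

ψ = 0.733

Rachford–Rice: g(ψ) = Σ zᵢ(Kᵢ−1)/(1+ψ(Kᵢ−1)) = 0.
Feasibility: ΣzᵢKᵢ = 1.126, Σzᵢ/Kᵢ = 1.061 — both > 1, two phases present.
Newton–Raphson from ψ = 0.5:
  ψ = 0.500: g = 0.0426, g' = -0.172 → ψ = 0.748
  ψ = 0.748: g = -0.0030, g' = -0.200 → ψ = 0.733
Converged at ψ = 0.733.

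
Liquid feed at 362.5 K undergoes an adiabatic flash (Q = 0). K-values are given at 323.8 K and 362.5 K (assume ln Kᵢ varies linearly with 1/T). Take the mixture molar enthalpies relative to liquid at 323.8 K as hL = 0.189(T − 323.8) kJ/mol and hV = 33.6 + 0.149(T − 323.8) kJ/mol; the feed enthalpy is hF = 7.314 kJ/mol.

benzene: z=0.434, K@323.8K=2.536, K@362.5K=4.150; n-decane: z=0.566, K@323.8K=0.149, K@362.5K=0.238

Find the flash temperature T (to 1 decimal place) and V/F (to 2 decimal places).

T = 329.1 K, V/F = 0.19

Adiabatic flash: solve Rachford–Rice at each trial T, then check hF = ψ·hV(T) + (1−ψ)·hL(T).
  T = 323.8 K: K = (2.536, 0.149), RR gives ψ = 0.141, H_out = 4.754 kJ/mol
  T = 362.5 K: K = (4.150, 0.238), RR gives ψ = 0.390, H_out = 19.810 kJ/mol
  T = 343.1 K: K = (3.287, 0.191), RR gives ψ = 0.289, H_out = 13.129 kJ/mol
  T = 333.5 K: K = (2.900, 0.169), RR gives ψ = 0.225, H_out = 9.292 kJ/mol
  T = 328.6 K: K = (2.713, 0.159), RR gives ψ = 0.186, H_out = 7.105 kJ/mol
  T = 331.1 K: K = (2.808, 0.164), RR gives ψ = 0.206, H_out = 8.244 kJ/mol
  T = 329.9 K: K = (2.762, 0.162), RR gives ψ = 0.196, H_out = 7.704 kJ/mol
Linear interpolation between T = 328.6 (H_out = 7.105) and T = 329.9 (H_out = 7.704) on hF = 7.314 gives T ≈ 329.1 K, at which ψ = 0.19.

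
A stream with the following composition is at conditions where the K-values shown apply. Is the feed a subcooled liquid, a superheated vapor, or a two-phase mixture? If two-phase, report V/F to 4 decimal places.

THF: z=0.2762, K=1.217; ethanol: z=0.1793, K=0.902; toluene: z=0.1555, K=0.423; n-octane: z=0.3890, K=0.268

subcooled liquid

ΣzᵢKᵢ = 0.6679; Σzᵢ/Kᵢ = 2.2448.
Since ΣzᵢKᵢ < 1 the mixture is below its bubble point — single liquid phase.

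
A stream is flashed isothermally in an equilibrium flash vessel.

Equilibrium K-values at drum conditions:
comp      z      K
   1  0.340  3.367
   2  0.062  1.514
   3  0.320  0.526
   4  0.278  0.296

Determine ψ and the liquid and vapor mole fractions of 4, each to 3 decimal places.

Let ψ = V/F and solve Σ zᵢ(Kᵢ−1)/(1+ψ(Kᵢ−1)) = 0.
Check two-phase: ΣzᵢKᵢ = 1.489 > 1 and Σzᵢ/Kᵢ = 1.689 > 1, so g(0) = 0.489 > 0 and g(1) = -0.689 < 0.
Iterate (Newton) starting at ψ = 0.5:
  ψ = 0.500: g = -0.1069, g' = -0.862 → ψ = 0.376
  ψ = 0.376: g = 0.0018, g' = -0.906 → ψ = 0.378
Converged at ψ = 0.378.
Compositions from xᵢ = zᵢ/(1+ψ(Kᵢ−1)), yᵢ = Kᵢxᵢ:
  1: x = 0.179, y = 0.604
  2: x = 0.052, y = 0.079
  3: x = 0.390, y = 0.205
  4: x = 0.379, y = 0.112

ψ = 0.378, x_4 = 0.379, y_4 = 0.112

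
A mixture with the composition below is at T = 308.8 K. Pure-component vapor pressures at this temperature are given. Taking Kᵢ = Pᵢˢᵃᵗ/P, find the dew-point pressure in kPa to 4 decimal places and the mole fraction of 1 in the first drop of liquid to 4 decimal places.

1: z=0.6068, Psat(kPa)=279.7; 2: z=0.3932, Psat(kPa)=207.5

At the dew point ψ → 1, so Σzᵢ/Kᵢ = 1 with Kᵢ = Pᵢˢᵃᵗ/P ⇒ 1/P = Σzᵢ/Pᵢˢᵃᵗ.
1/P = 0.6068/279.7 + 0.3932/207.5 = 0.0040644 ⇒ P = 246.0383 kPa
xᵢ = zᵢP/Pᵢˢᵃᵗ ⇒ x_1 = 0.6068·246.0383/279.7 = 0.5338

Pdew = 246.0383 kPa, x_1 = 0.5338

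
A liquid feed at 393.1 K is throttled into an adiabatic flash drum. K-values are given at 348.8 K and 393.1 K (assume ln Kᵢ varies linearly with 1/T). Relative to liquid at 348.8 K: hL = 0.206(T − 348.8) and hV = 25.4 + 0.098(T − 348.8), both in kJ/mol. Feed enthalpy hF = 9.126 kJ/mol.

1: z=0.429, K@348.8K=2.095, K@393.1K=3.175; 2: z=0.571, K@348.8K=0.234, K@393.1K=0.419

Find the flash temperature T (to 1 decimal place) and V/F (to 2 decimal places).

T = 366.5 K, V/F = 0.23

Adiabatic flash: solve Rachford–Rice at each trial T, then check hF = ψ·hV(T) + (1−ψ)·hL(T).
  T = 348.8 K: K = (2.095, 0.234), RR gives ψ = 0.039, H_out = 0.980 kJ/mol
  T = 393.1 K: K = (3.175, 0.419), RR gives ψ = 0.476, H_out = 18.936 kJ/mol
  T = 371.0 K: K = (2.613, 0.319), RR gives ψ = 0.276, H_out = 10.915 kJ/mol
  T = 359.9 K: K = (2.347, 0.274), RR gives ψ = 0.168, H_out = 6.341 kJ/mol
  T = 365.4 K: K = (2.477, 0.296), RR gives ψ = 0.223, H_out = 8.679 kJ/mol
  T = 368.2 K: K = (2.545, 0.307), RR gives ψ = 0.250, H_out = 9.813 kJ/mol
  T = 366.8 K: K = (2.511, 0.302), RR gives ψ = 0.236, H_out = 9.250 kJ/mol
Linear interpolation between T = 365.4 (H_out = 8.679) and T = 366.8 (H_out = 9.250) on hF = 9.126 gives T ≈ 366.5 K, at which ψ = 0.23.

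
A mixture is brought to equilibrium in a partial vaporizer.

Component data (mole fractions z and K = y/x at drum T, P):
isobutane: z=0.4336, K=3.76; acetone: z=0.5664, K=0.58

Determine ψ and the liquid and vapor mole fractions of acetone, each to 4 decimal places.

Let ψ = V/F and solve Σ zᵢ(Kᵢ−1)/(1+ψ(Kᵢ−1)) = 0.
Check two-phase: ΣzᵢKᵢ = 1.9588 > 1 and Σzᵢ/Kᵢ = 1.0919 > 1, so g(0) = 0.9588 > 0 and g(1) = -0.0919 < 0.
Binary case is linear: z₁(K₁−1)(1+ψ(K₂−1)) + z₂(K₂−1)(1+ψ(K₁−1)) = 0
⇒ ψ = [z₁(K₁−1)+z₂(K₂−1)] / [−(K₁−1)(K₂−1)] = 0.95885/1.15920 = 0.8272
Compositions from xᵢ = zᵢ/(1+ψ(Kᵢ−1)), yᵢ = Kᵢxᵢ:
  isobutane: x = 0.1321, y = 0.4966
  acetone: x = 0.8679, y = 0.5034

ψ = 0.8272, x_acetone = 0.8679, y_acetone = 0.5034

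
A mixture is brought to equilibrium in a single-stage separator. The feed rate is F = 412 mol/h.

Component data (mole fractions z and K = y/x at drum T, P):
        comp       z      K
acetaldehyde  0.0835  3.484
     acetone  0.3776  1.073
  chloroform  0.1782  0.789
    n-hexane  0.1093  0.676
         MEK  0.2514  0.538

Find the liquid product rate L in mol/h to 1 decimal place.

L = 374.0 mol/h

Rachford–Rice: g(V/F) = Σ zᵢ(Kᵢ−1)/(1+V/F(Kᵢ−1)) = 0.
Feasibility: ΣzᵢKᵢ = 1.0458, Σzᵢ/Kᵢ = 1.2307 — both > 1, two phases present.
Iterate (Newton) starting at V/F = 0.5:
  V/F = 0.5000: g = -0.11622, g' = -0.2214 → V/F = 0.0000
  V/F = 0.0000: g = 0.04582, g' = -0.5903 → V/F = 0.0776
  V/F = 0.0776: g = 0.00628, g' = -0.4421 → V/F = 0.0918
  V/F = 0.0918: g = 0.00014, g' = -0.4226 → V/F = 0.0922
Converged at V/F = 0.0922.
Then V = V/F·F = 0.0922·412 = 38.0 mol/h and L = F − V = 374.0 mol/h.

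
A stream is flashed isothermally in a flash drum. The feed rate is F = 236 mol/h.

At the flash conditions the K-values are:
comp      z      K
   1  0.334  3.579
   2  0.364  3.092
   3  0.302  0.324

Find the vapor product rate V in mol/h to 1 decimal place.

V = 212.8 mol/h

Newton–Raphson from β = 0.5:
  β = 0.500: g = 0.4400, g' = -1.119 → β = 0.893
  β = 0.893: g = 0.0110, g' = -1.276 → β = 0.902
Converged at β = 0.902.
Then V = β·F = 0.9017·236 = 212.8 mol/h and L = F − V = 23.2 mol/h.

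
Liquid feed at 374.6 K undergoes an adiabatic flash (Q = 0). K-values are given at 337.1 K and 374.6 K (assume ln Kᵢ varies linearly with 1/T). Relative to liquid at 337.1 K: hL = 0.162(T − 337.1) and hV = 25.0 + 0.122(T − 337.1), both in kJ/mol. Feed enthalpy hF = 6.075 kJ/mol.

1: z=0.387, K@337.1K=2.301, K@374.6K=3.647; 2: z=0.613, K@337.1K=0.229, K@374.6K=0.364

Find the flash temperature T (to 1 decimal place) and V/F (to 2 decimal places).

Adiabatic flash: solve Rachford–Rice at each trial T, then check hF = ψ·hV(T) + (1−ψ)·hL(T).
  T = 337.1 K: K = (2.301, 0.229), RR gives ψ = 0.031, H_out = 0.769 kJ/mol
  T = 374.6 K: K = (3.647, 0.364), RR gives ψ = 0.377, H_out = 14.932 kJ/mol
  T = 355.9 K: K = (2.934, 0.292), RR gives ψ = 0.230, H_out = 8.622 kJ/mol
  T = 346.5 K: K = (2.607, 0.260), RR gives ψ = 0.141, H_out = 5.001 kJ/mol
  T = 351.2 K: K = (2.768, 0.276), RR gives ψ = 0.188, H_out = 6.869 kJ/mol
  T = 348.9 K: K = (2.688, 0.268), RR gives ψ = 0.165, H_out = 5.971 kJ/mol
Linear interpolation between T = 348.9 (H_out = 5.971) and T = 351.2 (H_out = 6.869) on hF = 6.075 gives T ≈ 349.2 K, at which ψ = 0.17.

T = 349.2 K, V/F = 0.17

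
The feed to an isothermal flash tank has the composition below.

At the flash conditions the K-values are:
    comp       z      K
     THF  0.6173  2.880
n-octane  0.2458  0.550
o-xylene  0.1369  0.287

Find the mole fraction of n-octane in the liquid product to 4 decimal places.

Iterate (Newton) starting at V/F = 0.45:
  V/F = 0.4500: g = 0.34625, g' = -0.8694 → V/F = 0.8483
  V/F = 0.8483: g = 0.02136, g' = -0.8999 → V/F = 0.8720
  V/F = 0.8720: g = -0.00040, g' = -0.9344 → V/F = 0.8716
Converged at V/F = 0.8716.
Compositions from xᵢ = zᵢ/(1+V/F(Kᵢ−1)), yᵢ = Kᵢxᵢ:
  THF: x = 0.2340, y = 0.6738
  n-octane: x = 0.4044, y = 0.2224
  o-xylene: x = 0.3616, y = 0.1038

x_n-octane = 0.4044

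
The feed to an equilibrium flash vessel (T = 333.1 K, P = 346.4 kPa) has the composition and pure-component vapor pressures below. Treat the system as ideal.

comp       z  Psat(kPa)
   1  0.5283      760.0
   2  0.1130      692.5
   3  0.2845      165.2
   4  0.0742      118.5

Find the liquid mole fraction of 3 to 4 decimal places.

x_3 = 0.5088

Raoult's law: Kᵢ = Pᵢˢᵃᵗ/P = Pᵢˢᵃᵗ/346.4.
  K_1 = 760.0/346.4 = 2.193995, K_2 = 692.5/346.4 = 1.999134, K_3 = 165.2/346.4 = 0.476905, K_4 = 118.5/346.4 = 0.342090
Material balance + equilibrium reduce to Σ zᵢ(Kᵢ−1)/(1+ψ(Kᵢ−1)) = 0.
Check two-phase: ΣzᵢKᵢ = 1.5461 > 1 and Σzᵢ/Kᵢ = 1.1108 > 1, so g(0) = 0.5461 > 0 and g(1) = -0.1108 < 0.
Newton iteration, ψ⁰ = 0.36:
  ψ = 0.3600: g = 0.27688, g' = -0.6027 → ψ = 0.8194
  ψ = 0.8194: g = 0.01456, g' = -0.6162 → ψ = 0.8430
  ψ = 0.8430: g = -0.00017, g' = -0.6313 → ψ = 0.8427
Converged at ψ = 0.8427.
Compositions from xᵢ = zᵢ/(1+ψ(Kᵢ−1)), yᵢ = Kᵢxᵢ:
  1: x = 0.2633, y = 0.5777
  2: x = 0.0613, y = 0.1226
  3: x = 0.5088, y = 0.2426
  4: x = 0.1665, y = 0.0570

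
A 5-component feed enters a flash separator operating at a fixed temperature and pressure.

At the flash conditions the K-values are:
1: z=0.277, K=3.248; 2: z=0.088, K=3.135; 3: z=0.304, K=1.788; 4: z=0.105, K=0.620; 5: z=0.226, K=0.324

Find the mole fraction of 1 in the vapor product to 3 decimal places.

Material balance + equilibrium reduce to Σ zᵢ(Kᵢ−1)/(1+V/F(Kᵢ−1)) = 0.
g(0) = ΣzᵢKᵢ − 1 = 0.857 and g(1) = 1 − Σzᵢ/Kᵢ = -0.150, so a root lies in (0, 1).
Iterate (Newton) starting at V/F = 0.5:
  V/F = 0.500: g = 0.2759, g' = -0.760 → V/F = 0.863
  V/F = 0.863: g = -0.0055, g' = -0.907 → V/F = 0.857
Converged at V/F = 0.857.
Compositions from xᵢ = zᵢ/(1+V/F(Kᵢ−1)), yᵢ = Kᵢxᵢ:
  1: x = 0.095, y = 0.307
  2: x = 0.031, y = 0.098
  3: x = 0.181, y = 0.324
  4: x = 0.156, y = 0.097
  5: x = 0.537, y = 0.174

y_1 = 0.307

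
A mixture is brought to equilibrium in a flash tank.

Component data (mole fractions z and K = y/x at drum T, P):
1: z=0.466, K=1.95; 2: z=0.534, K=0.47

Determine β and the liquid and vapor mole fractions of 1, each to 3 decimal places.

Let β = V/F and solve Σ zᵢ(Kᵢ−1)/(1+β(Kᵢ−1)) = 0.
Check two-phase: ΣzᵢKᵢ = 1.160 > 1 and Σzᵢ/Kᵢ = 1.375 > 1, so g(0) = 0.160 > 0 and g(1) = -0.375 < 0.
Binary case is linear: z₁(K₁−1)(1+β(K₂−1)) + z₂(K₂−1)(1+β(K₁−1)) = 0
⇒ β = [z₁(K₁−1)+z₂(K₂−1)] / [−(K₁−1)(K₂−1)] = 0.1597/0.5035 = 0.317
Compositions from xᵢ = zᵢ/(1+β(Kᵢ−1)), yᵢ = Kᵢxᵢ:
  1: x = 0.358, y = 0.698
  2: x = 0.642, y = 0.302

β = 0.317, x_1 = 0.358, y_1 = 0.698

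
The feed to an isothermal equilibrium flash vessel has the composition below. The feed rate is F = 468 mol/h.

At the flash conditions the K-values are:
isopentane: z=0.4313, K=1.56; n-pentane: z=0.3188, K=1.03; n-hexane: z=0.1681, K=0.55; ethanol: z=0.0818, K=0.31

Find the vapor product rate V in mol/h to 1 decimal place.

Material balance + equilibrium reduce to Σ zᵢ(Kᵢ−1)/(1+β(Kᵢ−1)) = 0.
g(0) = ΣzᵢKᵢ − 1 = 0.1190 and g(1) = 1 − Σzᵢ/Kᵢ = -0.1555, so a root lies in (0, 1).
Iterate (Newton) starting at β = 0.38:
  β = 0.3800: g = 0.04086, g' = -0.2133 → β = 0.5715
  β = 0.5715: g = -0.00266, g' = -0.2458 → β = 0.5607
Converged at β = 0.5607.
Then V = β·F = 0.5607·468 = 262.4 mol/h and L = F − V = 205.6 mol/h.

V = 262.4 mol/h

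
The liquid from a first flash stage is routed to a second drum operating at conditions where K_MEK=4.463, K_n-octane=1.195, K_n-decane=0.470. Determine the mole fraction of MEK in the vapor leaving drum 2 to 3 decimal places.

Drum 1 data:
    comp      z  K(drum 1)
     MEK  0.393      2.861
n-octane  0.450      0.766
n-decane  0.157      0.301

Drum 1:
Rachford–Rice: g(ψ₁) = Σ zᵢ(Kᵢ−1)/(1+ψ₁(Kᵢ−1)) = 0.
g(0) = ΣzᵢKᵢ − 1 = 0.516 and g(1) = 1 − Σzᵢ/Kᵢ = -0.246, so a root lies in (0, 1).
Newton–Raphson from ψ₁ = 0.48:
  ψ₁ = 0.480: g = 0.1025, g' = -0.585 → ψ₁ = 0.655
  ψ₁ = 0.655: g = 0.0026, g' = -0.572 → ψ₁ = 0.660
Converged at ψ₁ = 0.660.
Drum-1 compositions:
  MEK: x = 0.176, y = 0.505
  n-octane: x = 0.532, y = 0.408
  n-decane: x = 0.291, y = 0.088
Drum-2 feed = drum-1 liquid: z₂ = (0.1764, 0.5322, 0.2914).
Drum 2:
Newton iteration, ψ₂⁰ = 0.47:
  ψ₂ = 0.470: g = 0.1218, g' = -0.469 → ψ₂ = 0.730
  ψ₂ = 0.730: g = 0.0120, g' = -0.403 → ψ₂ = 0.760
Converged at ψ₂ = 0.760.
  MEK: x = 0.049, y = 0.217
  n-octane: x = 0.464, y = 0.554
  n-decane: x = 0.488, y = 0.229

y_MEK (drum 2) = 0.217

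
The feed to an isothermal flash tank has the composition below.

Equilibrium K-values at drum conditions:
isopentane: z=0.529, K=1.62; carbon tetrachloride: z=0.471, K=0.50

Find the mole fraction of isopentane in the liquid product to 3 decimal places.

Rachford–Rice: g(ψ) = Σ zᵢ(Kᵢ−1)/(1+ψ(Kᵢ−1)) = 0.
g(0) = ΣzᵢKᵢ − 1 = 0.092 and g(1) = 1 − Σzᵢ/Kᵢ = -0.269, so a root lies in (0, 1).
Binary case is linear: z₁(K₁−1)(1+ψ(K₂−1)) + z₂(K₂−1)(1+ψ(K₁−1)) = 0
⇒ ψ = [z₁(K₁−1)+z₂(K₂−1)] / [−(K₁−1)(K₂−1)] = 0.0925/0.3100 = 0.298
Compositions from xᵢ = zᵢ/(1+ψ(Kᵢ−1)), yᵢ = Kᵢxᵢ:
  isopentane: x = 0.446, y = 0.723
  carbon tetrachloride: x = 0.554, y = 0.277

x_isopentane = 0.446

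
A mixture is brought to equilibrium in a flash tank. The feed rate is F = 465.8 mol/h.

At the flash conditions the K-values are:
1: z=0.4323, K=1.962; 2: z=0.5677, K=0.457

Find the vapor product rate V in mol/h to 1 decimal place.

Let β = V/F and solve Σ zᵢ(Kᵢ−1)/(1+β(Kᵢ−1)) = 0.
Check two-phase: ΣzᵢKᵢ = 1.1076 > 1 and Σzᵢ/Kᵢ = 1.4626 > 1, so g(0) = 0.1076 > 0 and g(1) = -0.4626 < 0.
Binary case is linear: z₁(K₁−1)(1+β(K₂−1)) + z₂(K₂−1)(1+β(K₁−1)) = 0
⇒ β = [z₁(K₁−1)+z₂(K₂−1)] / [−(K₁−1)(K₂−1)] = 0.10761/0.52237 = 0.2060
Then V = β·F = 0.2060·465.8 = 96.0 mol/h and L = F − V = 369.8 mol/h.

V = 96.0 mol/h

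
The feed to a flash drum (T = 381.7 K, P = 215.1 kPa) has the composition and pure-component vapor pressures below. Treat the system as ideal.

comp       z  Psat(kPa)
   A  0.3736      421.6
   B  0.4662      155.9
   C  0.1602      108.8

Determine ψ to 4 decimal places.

Raoult's law: Kᵢ = Pᵢˢᵃᵗ/P = Pᵢˢᵃᵗ/215.1.
  K_A = 421.6/215.1 = 1.960019, K_B = 155.9/215.1 = 0.724779, K_C = 108.8/215.1 = 0.505811
Let ψ = V/F and solve Σ zᵢ(Kᵢ−1)/(1+ψ(Kᵢ−1)) = 0.
Check two-phase: ΣzᵢKᵢ = 1.1512 > 1 and Σzᵢ/Kᵢ = 1.1506 > 1, so g(0) = 0.1512 > 0 and g(1) = -0.1506 < 0.
Newton iteration, ψ⁰ = 0.5:
  ψ = 0.5000: g = -0.01159, g' = -0.2737 → ψ = 0.4576
  ψ = 0.4576: g = 0.00008, g' = -0.2778 → ψ = 0.4579
Converged at ψ = 0.4579.

ψ = 0.4579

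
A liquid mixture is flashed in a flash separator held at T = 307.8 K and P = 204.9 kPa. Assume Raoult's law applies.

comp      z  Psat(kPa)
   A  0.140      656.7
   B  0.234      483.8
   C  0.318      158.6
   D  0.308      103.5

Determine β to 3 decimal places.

β = 0.619

Raoult's law: Kᵢ = Pᵢˢᵃᵗ/P = Pᵢˢᵃᵗ/204.9.
  K_A = 656.7/204.9 = 3.20498, K_B = 483.8/204.9 = 2.36115, K_C = 158.6/204.9 = 0.77404, K_D = 103.5/204.9 = 0.50512
Let β = V/F and solve Σ zᵢ(Kᵢ−1)/(1+β(Kᵢ−1)) = 0.
Check two-phase: ΣzᵢKᵢ = 1.403 > 1 and Σzᵢ/Kᵢ = 1.163 > 1, so g(0) = 0.403 > 0 and g(1) = -0.163 < 0.
Newton iteration, β⁰ = 0.49:
  β = 0.490: g = 0.0574, g' = -0.465 → β = 0.613
  β = 0.613: g = 0.0025, g' = -0.429 → β = 0.619
Converged at β = 0.619.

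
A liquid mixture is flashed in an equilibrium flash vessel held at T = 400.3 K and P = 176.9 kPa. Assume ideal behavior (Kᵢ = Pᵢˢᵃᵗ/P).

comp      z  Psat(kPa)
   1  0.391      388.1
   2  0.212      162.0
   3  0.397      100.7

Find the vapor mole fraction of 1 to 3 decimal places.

Raoult's law: Kᵢ = Pᵢˢᵃᵗ/P = Pᵢˢᵃᵗ/176.9.
  K_1 = 388.1/176.9 = 2.19389, K_2 = 162.0/176.9 = 0.91577, K_3 = 100.7/176.9 = 0.56925
Let β = V/F and solve Σ zᵢ(Kᵢ−1)/(1+β(Kᵢ−1)) = 0.
Check two-phase: ΣzᵢKᵢ = 1.278 > 1 and Σzᵢ/Kᵢ = 1.107 > 1, so g(0) = 0.278 > 0 and g(1) = -0.107 < 0.
Iterate (Newton) starting at β = 0.5:
  β = 0.500: g = 0.0557, g' = -0.340 → β = 0.664
  β = 0.664: g = 0.0020, g' = -0.320 → β = 0.670
Converged at β = 0.670.
Compositions from xᵢ = zᵢ/(1+β(Kᵢ−1)), yᵢ = Kᵢxᵢ:
  1: x = 0.217, y = 0.477
  2: x = 0.225, y = 0.206
  3: x = 0.558, y = 0.318

y_1 = 0.477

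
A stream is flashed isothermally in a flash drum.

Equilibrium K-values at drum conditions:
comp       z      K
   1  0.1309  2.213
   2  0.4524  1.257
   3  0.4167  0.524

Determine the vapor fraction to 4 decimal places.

ψ = 0.2728

Rachford–Rice: g(ψ) = Σ zᵢ(Kᵢ−1)/(1+ψ(Kᵢ−1)) = 0.
g(0) = ΣzᵢKᵢ − 1 = 0.0767 and g(1) = 1 − Σzᵢ/Kᵢ = -0.2143, so a root lies in (0, 1).
Newton iteration, ψ⁰ = 0.5:
  ψ = 0.5000: g = -0.05844, g' = -0.2607 → ψ = 0.2758
  ψ = 0.2758: g = -0.00079, g' = -0.2593 → ψ = 0.2728
Converged at ψ = 0.2728.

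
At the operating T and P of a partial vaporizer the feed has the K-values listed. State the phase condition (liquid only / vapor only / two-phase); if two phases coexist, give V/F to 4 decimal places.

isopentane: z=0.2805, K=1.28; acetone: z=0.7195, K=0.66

liquid only

ΣzᵢKᵢ = 0.8339; Σzᵢ/Kᵢ = 1.3093.
Since ΣzᵢKᵢ < 1 the mixture is below its bubble point — single liquid phase.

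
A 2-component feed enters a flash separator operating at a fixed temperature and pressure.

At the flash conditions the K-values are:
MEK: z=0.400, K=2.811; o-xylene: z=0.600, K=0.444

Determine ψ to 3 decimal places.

Rachford–Rice: g(ψ) = Σ zᵢ(Kᵢ−1)/(1+ψ(Kᵢ−1)) = 0.
g(0) = ΣzᵢKᵢ − 1 = 0.391 and g(1) = 1 − Σzᵢ/Kᵢ = -0.494, so a root lies in (0, 1).
Binary case is linear: z₁(K₁−1)(1+ψ(K₂−1)) + z₂(K₂−1)(1+ψ(K₁−1)) = 0
⇒ ψ = [z₁(K₁−1)+z₂(K₂−1)] / [−(K₁−1)(K₂−1)] = 0.3908/1.0069 = 0.388

ψ = 0.388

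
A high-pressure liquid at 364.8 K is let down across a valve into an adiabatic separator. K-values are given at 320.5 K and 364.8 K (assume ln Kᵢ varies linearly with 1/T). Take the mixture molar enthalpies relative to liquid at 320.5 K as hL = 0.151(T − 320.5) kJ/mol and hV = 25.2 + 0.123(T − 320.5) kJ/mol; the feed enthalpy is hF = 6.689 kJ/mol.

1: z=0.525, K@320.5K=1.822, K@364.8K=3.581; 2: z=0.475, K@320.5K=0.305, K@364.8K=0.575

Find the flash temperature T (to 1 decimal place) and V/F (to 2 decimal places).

T = 323.3 K, V/F = 0.25

Adiabatic flash: solve Rachford–Rice at each trial T, then check hF = ψ·hV(T) + (1−ψ)·hL(T).
  T = 320.5 K: K = (1.822, 0.305), RR gives ψ = 0.178, H_out = 4.474 kJ/mol
  T = 364.8 K: K = (3.581, 0.575), RR gives ψ = 1.000, H_out = 30.649 kJ/mol
  T = 342.6 K: K = (2.609, 0.427), RR gives ψ = 0.621, H_out = 18.607 kJ/mol
  T = 331.6 K: K = (2.195, 0.363), RR gives ψ = 0.427, H_out = 12.304 kJ/mol
  T = 326.1 K: K = (2.005, 0.334), RR gives ψ = 0.315, H_out = 8.735 kJ/mol
  T = 323.3 K: K = (1.912, 0.319), RR gives ψ = 0.250, H_out = 6.708 kJ/mol
  T = 321.9 K: K = (1.867, 0.312), RR gives ψ = 0.215, H_out = 5.621 kJ/mol
Linear interpolation between T = 321.9 (H_out = 5.621) and T = 323.3 (H_out = 6.708) on hF = 6.689 gives T ≈ 323.3 K, at which ψ = 0.25.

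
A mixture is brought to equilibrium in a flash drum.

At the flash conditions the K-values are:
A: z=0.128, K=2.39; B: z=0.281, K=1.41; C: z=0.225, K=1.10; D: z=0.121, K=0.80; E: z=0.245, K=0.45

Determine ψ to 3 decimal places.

Newton iteration, ψ⁰ = 0.39:
  ψ = 0.390: g = 0.0386, g' = -0.267 → ψ = 0.534
Converged at ψ = 0.534.

ψ = 0.534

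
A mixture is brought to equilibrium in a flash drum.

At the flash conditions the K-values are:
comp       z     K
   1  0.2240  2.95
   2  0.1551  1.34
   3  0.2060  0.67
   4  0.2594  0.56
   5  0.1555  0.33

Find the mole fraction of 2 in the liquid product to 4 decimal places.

x_2 = 0.1418

Rachford–Rice: g(ψ) = Σ zᵢ(Kᵢ−1)/(1+ψ(Kᵢ−1)) = 0.
g(0) = ΣzᵢKᵢ − 1 = 0.2032 and g(1) = 1 − Σzᵢ/Kᵢ = -0.4336, so a root lies in (0, 1).
Iterate (Newton) starting at ψ = 0.5:
  ψ = 0.5000: g = -0.11817, g' = -0.5040 → ψ = 0.2655
  ψ = 0.2655: g = 0.00567, g' = -0.5794 → ψ = 0.2753
  ψ = 0.2753: g = 0.00003, g' = -0.5727 → ψ = 0.2754
Converged at ψ = 0.2754.
Compositions from xᵢ = zᵢ/(1+ψ(Kᵢ−1)), yᵢ = Kᵢxᵢ:
  1: x = 0.1457, y = 0.4299
  2: x = 0.1418, y = 0.1900
  3: x = 0.2266, y = 0.1518
  4: x = 0.2952, y = 0.1653
  5: x = 0.1907, y = 0.0629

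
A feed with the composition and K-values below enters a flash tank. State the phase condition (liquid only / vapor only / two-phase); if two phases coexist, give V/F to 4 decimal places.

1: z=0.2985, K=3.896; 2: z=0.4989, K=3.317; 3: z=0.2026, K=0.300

ΣzᵢKᵢ = 2.8786; Σzᵢ/Kᵢ = 0.9024.
Since Σzᵢ/Kᵢ < 1 the mixture is above its dew point — single vapor phase.

vapor only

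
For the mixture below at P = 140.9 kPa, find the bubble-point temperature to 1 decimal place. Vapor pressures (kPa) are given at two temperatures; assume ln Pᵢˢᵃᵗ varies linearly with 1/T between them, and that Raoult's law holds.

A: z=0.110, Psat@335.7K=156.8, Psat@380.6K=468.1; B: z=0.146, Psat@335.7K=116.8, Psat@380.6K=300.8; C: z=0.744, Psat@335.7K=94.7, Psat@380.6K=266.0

T = 347.5 K

Bubble-point temperature: ΣzᵢPᵢˢᵃᵗ(T) = P. Interpolate ln Pᵢˢᵃᵗ = aᵢ + bᵢ/T.
  T = 335.7 K: ΣzᵢPᵢˢᵃᵗ = 104.76 kPa
  T = 380.6 K: ΣzᵢPᵢˢᵃᵗ = 293.31 kPa
  T = 358.1 K: ΣzᵢPᵢˢᵃᵗ = 180.79 kPa
  T = 346.9 K: ΣzᵢPᵢˢᵃᵗ = 138.83 kPa
  T = 352.5 K: ΣzᵢPᵢˢᵃᵗ = 158.76 kPa
  T = 349.7 K: ΣzᵢPᵢˢᵃᵗ = 148.54 kPa
Interpolating between 346.9 K and 349.7 K gives T ≈ 347.5 K.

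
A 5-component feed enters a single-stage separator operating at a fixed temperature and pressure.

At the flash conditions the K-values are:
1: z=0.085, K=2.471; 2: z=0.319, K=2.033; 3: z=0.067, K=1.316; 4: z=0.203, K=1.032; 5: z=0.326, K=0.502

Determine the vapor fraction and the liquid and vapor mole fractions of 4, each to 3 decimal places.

ψ = 0.776, x_4 = 0.198, y_4 = 0.204

Newton–Raphson from ψ = 0.42:
  ψ = 0.420: g = 0.1269, g' = -0.371 → ψ = 0.763
  ψ = 0.763: g = 0.0049, g' = -0.362 → ψ = 0.776
Converged at ψ = 0.776.
Compositions from xᵢ = zᵢ/(1+ψ(Kᵢ−1)), yᵢ = Kᵢxᵢ:
  1: x = 0.040, y = 0.098
  2: x = 0.177, y = 0.360
  3: x = 0.054, y = 0.071
  4: x = 0.198, y = 0.204
  5: x = 0.531, y = 0.267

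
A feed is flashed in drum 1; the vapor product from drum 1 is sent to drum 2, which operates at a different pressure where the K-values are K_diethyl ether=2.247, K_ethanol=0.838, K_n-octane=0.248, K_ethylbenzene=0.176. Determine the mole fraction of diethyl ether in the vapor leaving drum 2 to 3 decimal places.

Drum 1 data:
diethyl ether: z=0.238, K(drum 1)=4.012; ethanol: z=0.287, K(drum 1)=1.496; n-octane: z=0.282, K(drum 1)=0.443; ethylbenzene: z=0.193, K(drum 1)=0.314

y_diethyl ether (drum 2) = 0.611

Drum 1:
Rachford–Rice: g(ψ₁) = Σ zᵢ(Kᵢ−1)/(1+ψ₁(Kᵢ−1)) = 0.
g(0) = ΣzᵢKᵢ − 1 = 0.570 and g(1) = 1 − Σzᵢ/Kᵢ = -0.502, so a root lies in (0, 1).
Iterate (Newton) starting at ψ₁ = 0.5:
  ψ₁ = 0.500: g = -0.0191, g' = -0.768 → ψ₁ = 0.475
Converged at ψ₁ = 0.475.
Drum-1 compositions:
  diethyl ether: x = 0.098, y = 0.393
  ethanol: x = 0.232, y = 0.347
  n-octane: x = 0.384, y = 0.170
  ethylbenzene: x = 0.286, y = 0.090
Drum-2 feed = drum-1 vapor: z₂ = (0.3927, 0.3475, 0.1699, 0.0899).
Drum 2:
Material balance + equilibrium reduce to Σ zᵢ(Kᵢ−1)/(1+ψ₂(Kᵢ−1)) = 0.
g(0) = ΣzᵢKᵢ − 1 = 0.232 and g(1) = 1 − Σzᵢ/Kᵢ = -0.785, so a root lies in (0, 1).
Newton iteration, ψ₂⁰ = 0.4:
  ψ₂ = 0.400: g = -0.0267, g' = -0.615 → ψ₂ = 0.357
  ψ₂ = 0.357: g = -0.0002, g' = -0.605 → ψ₂ = 0.356
Converged at ψ₂ = 0.356.
  diethyl ether: x = 0.272, y = 0.611
  ethanol: x = 0.369, y = 0.309
  n-octane: x = 0.232, y = 0.058
  ethylbenzene: x = 0.127, y = 0.022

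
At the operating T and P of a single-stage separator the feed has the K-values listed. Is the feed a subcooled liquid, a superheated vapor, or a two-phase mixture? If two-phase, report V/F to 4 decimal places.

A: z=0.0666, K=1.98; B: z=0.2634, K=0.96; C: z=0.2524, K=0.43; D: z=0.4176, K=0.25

subcooled liquid

ΣzᵢKᵢ = 0.5977; Σzᵢ/Kᵢ = 2.5654.
Since ΣzᵢKᵢ < 1 the mixture is below its bubble point — single liquid phase.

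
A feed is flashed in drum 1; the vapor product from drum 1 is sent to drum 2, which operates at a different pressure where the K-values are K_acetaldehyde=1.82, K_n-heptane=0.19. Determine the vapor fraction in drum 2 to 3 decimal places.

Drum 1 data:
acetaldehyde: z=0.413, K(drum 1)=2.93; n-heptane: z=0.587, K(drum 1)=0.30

V/F (drum 2) = 0.694

Drum 1:
Let ψ₁ = V/F and solve Σ zᵢ(Kᵢ−1)/(1+ψ₁(Kᵢ−1)) = 0.
g(0) = ΣzᵢKᵢ − 1 = 0.386 and g(1) = 1 − Σzᵢ/Kᵢ = -1.098, so a root lies in (0, 1).
Binary case is linear: z₁(K₁−1)(1+ψ₁(K₂−1)) + z₂(K₂−1)(1+ψ₁(K₁−1)) = 0
⇒ ψ₁ = [z₁(K₁−1)+z₂(K₂−1)] / [−(K₁−1)(K₂−1)] = 0.3862/1.3510 = 0.286
Drum-1 compositions:
  acetaldehyde: x = 0.266, y = 0.780
  n-heptane: x = 0.734, y = 0.220
Drum-2 feed = drum-1 vapor: z₂ = (0.7798, 0.2202).
Drum 2:
Let ψ₂ = V/F and solve Σ zᵢ(Kᵢ−1)/(1+ψ₂(Kᵢ−1)) = 0.
Feasibility: ΣzᵢKᵢ = 1.461, Σzᵢ/Kᵢ = 1.587 — both > 1, two phases present.
Iterate (Newton) starting at ψ₂ = 0.5:
  ψ₂ = 0.500: g = 0.1538, g' = -0.672 → ψ₂ = 0.729
  ψ₂ = 0.729: g = -0.0352, g' = -1.067 → ψ₂ = 0.696
  ψ₂ = 0.696: g = -0.0016, g' = -0.971 → ψ₂ = 0.694
Converged at ψ₂ = 0.694.
  acetaldehyde: x = 0.497, y = 0.904
  n-heptane: x = 0.503, y = 0.096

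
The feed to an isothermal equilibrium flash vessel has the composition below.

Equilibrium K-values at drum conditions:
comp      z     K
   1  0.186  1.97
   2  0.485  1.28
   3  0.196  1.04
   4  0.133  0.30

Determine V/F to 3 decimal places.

V/F = 0.820

Rachford–Rice: g(V/F) = Σ zᵢ(Kᵢ−1)/(1+V/F(Kᵢ−1)) = 0.
Feasibility: ΣzᵢKᵢ = 1.231, Σzᵢ/Kᵢ = 1.105 — both > 1, two phases present.
Newton iteration, V/F⁰ = 0.42:
  V/F = 0.420: g = 0.1255, g' = -0.250 → V/F = 0.922
  V/F = 0.922: g = -0.0521, g' = -0.592 → V/F = 0.835
  V/F = 0.835: g = -0.0065, g' = -0.456 → V/F = 0.820
Converged at V/F = 0.820.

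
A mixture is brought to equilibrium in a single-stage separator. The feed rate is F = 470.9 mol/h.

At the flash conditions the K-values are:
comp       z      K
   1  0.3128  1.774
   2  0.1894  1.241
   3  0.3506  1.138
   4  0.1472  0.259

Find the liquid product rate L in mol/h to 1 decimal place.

L = 127.3 mol/h

Newton iteration, V/F⁰ = 0.32:
  V/F = 0.3200: g = 0.13978, g' = -0.2749 → V/F = 0.8286
  V/F = 0.8286: g = -0.05357, g' = -0.6249 → V/F = 0.7428
  V/F = 0.7428: g = -0.00630, g' = -0.4889 → V/F = 0.7299
  V/F = 0.7299: g = -0.00010, g' = -0.4734 → V/F = 0.7297
Converged at V/F = 0.7297.
Then V = V/F·F = 0.7297·470.9 = 343.6 mol/h and L = F − V = 127.3 mol/h.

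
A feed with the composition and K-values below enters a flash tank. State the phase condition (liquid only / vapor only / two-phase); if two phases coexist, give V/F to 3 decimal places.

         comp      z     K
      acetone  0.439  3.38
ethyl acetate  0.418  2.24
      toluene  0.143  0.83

vapor only

ΣzᵢKᵢ = 2.539; Σzᵢ/Kᵢ = 0.489.
Since Σzᵢ/Kᵢ < 1 the mixture is above its dew point — single vapor phase.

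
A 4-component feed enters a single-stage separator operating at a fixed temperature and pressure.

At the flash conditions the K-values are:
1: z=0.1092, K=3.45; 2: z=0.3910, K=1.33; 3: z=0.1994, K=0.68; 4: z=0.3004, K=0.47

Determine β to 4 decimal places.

Material balance + equilibrium reduce to Σ zᵢ(Kᵢ−1)/(1+β(Kᵢ−1)) = 0.
Check two-phase: ΣzᵢKᵢ = 1.1736 > 1 and Σzᵢ/Kᵢ = 1.2580 > 1, so g(0) = 0.1736 > 0 and g(1) = -0.2580 < 0.
Iterate (Newton) starting at β = 0.5:
  β = 0.5000: g = -0.06158, g' = -0.3489 → β = 0.3235
  β = 0.3235: g = 0.00249, g' = -0.3871 → β = 0.3300
Converged at β = 0.3300.

β = 0.3300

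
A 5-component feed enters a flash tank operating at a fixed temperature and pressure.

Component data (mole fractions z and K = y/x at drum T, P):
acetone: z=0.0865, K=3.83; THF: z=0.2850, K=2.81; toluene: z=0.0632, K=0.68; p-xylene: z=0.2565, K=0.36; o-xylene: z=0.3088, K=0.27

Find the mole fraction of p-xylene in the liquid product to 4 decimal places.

x_p-xylene = 0.3065

Iterate (Newton) starting at β = 0.53:
  β = 0.5300: g = -0.27925, g' = -1.0418 → β = 0.2620
  β = 0.2620: g = -0.00752, g' = -1.0691 → β = 0.2549
  β = 0.2549: g = 0.00003, g' = -1.0771 → β = 0.2550
Converged at β = 0.2550.
Compositions from xᵢ = zᵢ/(1+β(Kᵢ−1)), yᵢ = Kᵢxᵢ:
  acetone: x = 0.0502, y = 0.1924
  THF: x = 0.1950, y = 0.5480
  toluene: x = 0.0688, y = 0.0468
  p-xylene: x = 0.3065, y = 0.1103
  o-xylene: x = 0.3794, y = 0.1024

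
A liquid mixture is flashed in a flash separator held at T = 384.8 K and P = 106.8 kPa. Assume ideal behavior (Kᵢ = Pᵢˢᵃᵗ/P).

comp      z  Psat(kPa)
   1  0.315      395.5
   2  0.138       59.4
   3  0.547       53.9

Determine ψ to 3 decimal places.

ψ = 0.396

Raoult's law: Kᵢ = Pᵢˢᵃᵗ/P = Pᵢˢᵃᵗ/106.8.
  K_1 = 395.5/106.8 = 3.70318, K_2 = 59.4/106.8 = 0.55618, K_3 = 53.9/106.8 = 0.50468
Let ψ = V/F and solve Σ zᵢ(Kᵢ−1)/(1+ψ(Kᵢ−1)) = 0.
g(0) = ΣzᵢKᵢ − 1 = 0.519 and g(1) = 1 − Σzᵢ/Kᵢ = -0.417, so a root lies in (0, 1).
Newton iteration, ψ⁰ = 0.44:
  ψ = 0.440: g = -0.0336, g' = -0.742 → ψ = 0.395
  ψ = 0.395: g = 0.0010, g' = -0.786 → ψ = 0.396
Converged at ψ = 0.396.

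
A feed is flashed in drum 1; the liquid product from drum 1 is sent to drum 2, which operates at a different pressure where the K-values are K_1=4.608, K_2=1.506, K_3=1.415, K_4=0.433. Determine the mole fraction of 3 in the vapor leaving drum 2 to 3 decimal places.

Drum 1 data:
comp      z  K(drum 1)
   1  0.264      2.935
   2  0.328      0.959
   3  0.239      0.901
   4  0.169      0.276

y_3 (drum 2) = 0.265

Drum 1:
Let ψ₁ = V/F and solve Σ zᵢ(Kᵢ−1)/(1+ψ₁(Kᵢ−1)) = 0.
Feasibility: ΣzᵢKᵢ = 1.351, Σzᵢ/Kᵢ = 1.310 — both > 1, two phases present.
Newton–Raphson from ψ₁ = 0.58:
  ψ₁ = 0.580: g = -0.0091, g' = -0.486 → ψ₁ = 0.561
Converged at ψ₁ = 0.561.
Drum-1 compositions:
  1: x = 0.127, y = 0.371
  2: x = 0.336, y = 0.322
  3: x = 0.253, y = 0.228
  4: x = 0.285, y = 0.079
Drum-2 feed = drum-1 liquid: z₂ = (0.1266, 0.3357, 0.2531, 0.2847).
Drum 2:
Rachford–Rice: g(ψ₂) = Σ zᵢ(Kᵢ−1)/(1+ψ₂(Kᵢ−1)) = 0.
Feasibility: ΣzᵢKᵢ = 1.570, Σzᵢ/Kᵢ = 1.087 — both > 1, two phases present.
Newton iteration, ψ₂⁰ = 0.5:
  ψ₂ = 0.500: g = 0.1601, g' = -0.472 → ψ₂ = 0.839
  ψ₂ = 0.839: g = 0.0027, g' = -0.501 → ψ₂ = 0.844
Converged at ψ₂ = 0.844.
  1: x = 0.031, y = 0.144
  2: x = 0.235, y = 0.354
  3: x = 0.187, y = 0.265
  4: x = 0.546, y = 0.236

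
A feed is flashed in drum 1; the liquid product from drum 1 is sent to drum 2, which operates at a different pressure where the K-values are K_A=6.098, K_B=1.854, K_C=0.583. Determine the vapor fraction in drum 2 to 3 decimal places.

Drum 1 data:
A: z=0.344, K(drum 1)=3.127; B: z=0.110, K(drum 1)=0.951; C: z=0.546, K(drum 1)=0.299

V/F (drum 2) = 0.553

Drum 1:
Material balance + equilibrium reduce to Σ zᵢ(Kᵢ−1)/(1+ψ₁(Kᵢ−1)) = 0.
Feasibility: ΣzᵢKᵢ = 1.344, Σzᵢ/Kᵢ = 2.052 — both > 1, two phases present.
Newton–Raphson from ψ₁ = 0.5:
  ψ₁ = 0.500: g = -0.2402, g' = -1.002 → ψ₁ = 0.260
  ψ₁ = 0.260: g = -0.0026, g' = -1.047 → ψ₁ = 0.258
Converged at ψ₁ = 0.258.
Drum-1 compositions:
  A: x = 0.222, y = 0.695
  B: x = 0.111, y = 0.106
  C: x = 0.666, y = 0.199
Drum-2 feed = drum-1 liquid: z₂ = (0.2222, 0.1114, 0.6664).
Drum 2:
Material balance + equilibrium reduce to Σ zᵢ(Kᵢ−1)/(1+ψ₂(Kᵢ−1)) = 0.
Check two-phase: ΣzᵢKᵢ = 1.950 > 1 and Σzᵢ/Kᵢ = 1.240 > 1, so g(0) = 0.950 > 0 and g(1) = -0.240 < 0.
Newton iteration, ψ₂⁰ = 0.68:
  ψ₂ = 0.680: g = -0.0741, g' = -0.548 → ψ₂ = 0.545
  ψ₂ = 0.545: g = 0.0053, g' = -0.637 → ψ₂ = 0.553
Converged at ψ₂ = 0.553.
  A: x = 0.058, y = 0.355
  B: x = 0.076, y = 0.140
  C: x = 0.866, y = 0.505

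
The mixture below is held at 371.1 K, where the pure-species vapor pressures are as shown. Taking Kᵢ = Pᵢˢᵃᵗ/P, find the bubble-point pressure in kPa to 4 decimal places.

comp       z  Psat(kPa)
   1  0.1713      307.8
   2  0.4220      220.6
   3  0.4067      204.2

Pbub = 228.8675 kPa

At the bubble point ψ → 0, so ΣzᵢKᵢ = 1 with Kᵢ = Pᵢˢᵃᵗ/P ⇒ P = ΣzᵢPᵢˢᵃᵗ.
P = 0.1713·307.8 + 0.4220·220.6 + 0.4067·204.2 = 228.8675 kPa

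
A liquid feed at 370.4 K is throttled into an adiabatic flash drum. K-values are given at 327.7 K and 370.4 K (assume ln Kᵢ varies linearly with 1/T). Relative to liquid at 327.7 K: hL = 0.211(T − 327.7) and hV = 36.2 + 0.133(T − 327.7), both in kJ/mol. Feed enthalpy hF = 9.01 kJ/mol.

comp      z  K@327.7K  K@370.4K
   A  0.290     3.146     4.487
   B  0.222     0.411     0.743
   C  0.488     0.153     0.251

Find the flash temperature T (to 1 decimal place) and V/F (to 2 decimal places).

T = 345.9 K, V/F = 0.15

Adiabatic flash: solve Rachford–Rice at each trial T, then check hF = ψ·hV(T) + (1−ψ)·hL(T).
  T = 327.7 K: K = (3.146, 0.411, 0.153), RR gives ψ = 0.047, H_out = 1.710 kJ/mol
  T = 370.4 K: K = (4.487, 0.743, 0.251), RR gives ψ = 0.271, H_out = 17.917 kJ/mol
  T = 349.0 K: K = (3.797, 0.562, 0.199), RR gives ψ = 0.165, H_out = 10.186 kJ/mol
  T = 338.4 K: K = (3.468, 0.483, 0.175), RR gives ψ = 0.109, H_out = 6.117 kJ/mol
  T = 343.7 K: K = (3.631, 0.522, 0.187), RR gives ψ = 0.137, H_out = 8.181 kJ/mol
  T = 346.4 K: K = (3.715, 0.542, 0.193), RR gives ψ = 0.151, H_out = 9.209 kJ/mol
  T = 345.0 K: K = (3.671, 0.532, 0.190), RR gives ψ = 0.144, H_out = 8.678 kJ/mol
Linear interpolation between T = 345.0 (H_out = 8.678) and T = 346.4 (H_out = 9.209) on hF = 9.01 gives T ≈ 345.9 K, at which ψ = 0.15.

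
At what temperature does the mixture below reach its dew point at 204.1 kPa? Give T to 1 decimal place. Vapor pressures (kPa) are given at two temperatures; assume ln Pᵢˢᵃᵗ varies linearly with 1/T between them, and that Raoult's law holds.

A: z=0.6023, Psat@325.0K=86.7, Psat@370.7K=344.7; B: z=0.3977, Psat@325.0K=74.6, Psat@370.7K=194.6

T = 359.5 K

Dew-point temperature: Σzᵢ·P/Pᵢˢᵃᵗ(T) = 1. Interpolate ln Pᵢˢᵃᵗ = aᵢ + bᵢ/T.
  T = 325.0 K: ΣzᵢP/Pᵢˢᵃᵗ = 2.5059
  T = 370.7 K: ΣzᵢP/Pᵢˢᵃᵗ = 0.7737
  T = 347.9 K: ΣzᵢP/Pᵢˢᵃᵗ = 1.3307
  T = 359.3 K: ΣzᵢP/Pᵢˢᵃᵗ = 1.0048
  T = 365.0 K: ΣzᵢP/Pᵢˢᵃᵗ = 0.8797
  T = 362.1 K: ΣzᵢP/Pᵢˢᵃᵗ = 0.9407
Interpolating between 359.3 K and 362.1 K gives T ≈ 359.5 K.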